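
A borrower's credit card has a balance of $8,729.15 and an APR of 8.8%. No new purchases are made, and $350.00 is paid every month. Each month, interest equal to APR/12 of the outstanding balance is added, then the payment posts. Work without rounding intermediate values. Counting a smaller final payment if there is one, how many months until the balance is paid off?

Monthly rate r = 8.8%/12 = 0.733333% = 0.00733333.
Recurrence: B ← B·(1+r) − $350.00.
Month 1: interest $64.01; balance after payment $8,443.16.
Month 2: interest $61.92; balance after payment $8,155.08.
Closed form: n = −ln(1 − rB₀/P)/ln(1+r) = −ln(0.8171)/ln(1.00733) ≈ 27.645, so the balance reaches zero during payment 28.

28 months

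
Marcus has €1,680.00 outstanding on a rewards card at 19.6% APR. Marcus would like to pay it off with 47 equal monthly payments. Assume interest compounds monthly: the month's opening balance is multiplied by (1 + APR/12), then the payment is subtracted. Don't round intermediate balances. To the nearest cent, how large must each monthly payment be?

€51.48

Monthly rate r = 19.6%/12 = 1.63333% = 0.0163333.
Level-payment amortization: P = B₀·r / (1 − (1+r)^(−n)) = 1680.00·0.0163333 / (1 − 1.01633^(−47)).
Denominator 1 − (1+r)^(−47) = 0.533018123.
P = 27.44 / 0.533018123 ≈ 51.48.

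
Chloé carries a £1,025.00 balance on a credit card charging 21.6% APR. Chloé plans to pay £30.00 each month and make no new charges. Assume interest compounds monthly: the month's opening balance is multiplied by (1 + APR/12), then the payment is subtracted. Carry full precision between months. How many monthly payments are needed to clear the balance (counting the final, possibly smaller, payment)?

Monthly rate r = 21.6%/12 = 1.8% = 0.018.
Recurrence: B ← B·(1+r) − £30.00.
Month 1: interest £18.45; balance after payment £1,013.45.
Month 2: interest £18.24; balance after payment £1,001.69.
Closed form: n = −ln(1 − rB₀/P)/ln(1+r) = −ln(0.385)/ln(1.018) ≈ 53.504, so the balance reaches zero during payment 54.

54 payments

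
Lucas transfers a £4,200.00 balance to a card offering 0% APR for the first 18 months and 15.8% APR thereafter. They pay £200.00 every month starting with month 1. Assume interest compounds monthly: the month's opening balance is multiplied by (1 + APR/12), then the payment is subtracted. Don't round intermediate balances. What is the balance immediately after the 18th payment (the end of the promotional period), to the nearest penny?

£600.00

Promo months 1–18 at r₀ = 0%/12 = 0; months 19+ at r₁ = 15.8%/12 = 0.0131667.
After month 18 (no interest yet): B = £4,200.00 − 18·£200.00 = £600.00.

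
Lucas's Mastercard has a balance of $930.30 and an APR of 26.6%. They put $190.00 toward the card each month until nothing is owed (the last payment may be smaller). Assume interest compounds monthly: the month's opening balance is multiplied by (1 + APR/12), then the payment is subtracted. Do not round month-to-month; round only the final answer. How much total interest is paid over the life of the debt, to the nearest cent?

Monthly rate r = 26.6%/12 = 2.21667% = 0.0221667.
Payoff takes n = ⌈−ln(1 − rB₀/P)/ln(1+r)⌉ = ⌈5.240⌉ = 6 payments; the last is $46.02.
Total paid = 5·$190.00 + $46.02 = $996.02.
Total interest = total paid − principal = $996.02 − $930.30 = $65.72.

$65.72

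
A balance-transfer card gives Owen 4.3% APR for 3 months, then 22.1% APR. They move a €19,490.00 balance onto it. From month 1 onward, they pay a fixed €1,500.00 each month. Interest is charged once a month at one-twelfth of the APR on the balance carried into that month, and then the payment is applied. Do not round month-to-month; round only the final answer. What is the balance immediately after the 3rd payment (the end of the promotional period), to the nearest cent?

€15,184.12

Promo months 1–3 at r₀ = 4.3%/12 = 0.00358333; months 4+ at r₁ = 22.1%/12 = 0.0184167.
After month 3: iterate B ← B·(1+r₀) − €1,500.00 for 3 months → €15,184.12.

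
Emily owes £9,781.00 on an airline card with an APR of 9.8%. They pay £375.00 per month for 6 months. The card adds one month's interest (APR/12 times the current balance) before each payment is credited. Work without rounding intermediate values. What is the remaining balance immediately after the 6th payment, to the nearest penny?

Monthly rate r = 9.8%/12 = 0.816667% = 0.00816667.
Each month: B ← B·(1+r) − £375.00.
Month 1: interest £79.88; balance after payment £9,485.88.
Month 2: interest £77.47; balance after payment £9,188.35.
Month 3: interest £75.04; balance after payment £8,888.38.
Month 4: interest £72.59; balance after payment £8,585.97.
Month 5: interest £70.12; balance after payment £8,281.09.
Month 6: interest £67.63; balance after payment £7,973.72.

£7,973.72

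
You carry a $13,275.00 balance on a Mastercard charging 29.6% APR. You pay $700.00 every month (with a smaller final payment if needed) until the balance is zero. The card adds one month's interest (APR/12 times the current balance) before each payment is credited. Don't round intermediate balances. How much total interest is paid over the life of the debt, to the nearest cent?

$4,844.23

Monthly rate r = 29.6%/12 = 2.46667% = 0.0246667.
Payoff takes n = ⌈−ln(1 − rB₀/P)/ln(1+r)⌉ = ⌈25.883⌉ = 26 payments; the last is $619.23.
Total paid = 25·$700.00 + $619.23 = $18,119.23.
Total interest = total paid − principal = $18,119.23 − $13,275.00 = $4,844.23.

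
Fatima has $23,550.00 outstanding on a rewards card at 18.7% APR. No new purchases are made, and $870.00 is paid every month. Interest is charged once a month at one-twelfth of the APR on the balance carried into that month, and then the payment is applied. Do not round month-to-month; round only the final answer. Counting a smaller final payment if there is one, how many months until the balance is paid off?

36 payments

Monthly rate r = 18.7%/12 = 1.55833% = 0.0155833.
Recurrence: B ← B·(1+r) − $870.00.
Month 1: interest $366.99; balance after payment $23,046.99.
Month 2: interest $359.15; balance after payment $22,536.14.
Closed form: n = −ln(1 − rB₀/P)/ln(1+r) = −ln(0.57818)/ln(1.01558) ≈ 35.431, so the balance reaches zero during payment 36.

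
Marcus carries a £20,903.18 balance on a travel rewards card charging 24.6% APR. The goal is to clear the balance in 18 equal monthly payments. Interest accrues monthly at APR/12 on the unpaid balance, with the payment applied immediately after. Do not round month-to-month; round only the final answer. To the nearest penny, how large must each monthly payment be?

Monthly rate r = 24.6%/12 = 2.05% = 0.0205.
Level-payment amortization: P = B₀·r / (1 − (1+r)^(−n)) = 20903.18·0.0205 / (1 − 1.0205^(−18)).
Denominator 1 − (1+r)^(−18) = 0.305989826.
P = 428.515 / 0.305989826 ≈ 1400.42.

£1,400.42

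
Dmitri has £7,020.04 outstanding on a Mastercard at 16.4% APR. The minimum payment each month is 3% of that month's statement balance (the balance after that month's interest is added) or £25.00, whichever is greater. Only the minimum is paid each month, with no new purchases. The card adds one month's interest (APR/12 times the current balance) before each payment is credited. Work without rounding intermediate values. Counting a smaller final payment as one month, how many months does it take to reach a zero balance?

Monthly rate r = 16.4%/12 = 1.36667% = 0.0136667.
While 3% of the post-interest balance exceeds £25.00, each month B ← (B·(1+r))·(1 − 0.03), i.e. B shrinks by the factor (1+r)·0.97 = 0.98326.
This holds for months 1–128. Entering month 129 the balance is £808.54; 3% of the post-interest balance is now below £25.00, so the flat £25.00 minimum applies from here.
From month 129 a fixed £25.00 at rate r clears £808.54 in 43 more payments. Total: 128 + 43 = 171 months.

171 months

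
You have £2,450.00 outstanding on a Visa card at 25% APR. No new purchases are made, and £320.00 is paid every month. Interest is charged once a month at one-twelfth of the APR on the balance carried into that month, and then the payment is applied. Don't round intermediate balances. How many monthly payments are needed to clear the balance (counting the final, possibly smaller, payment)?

9 payments

Monthly rate r = 25%/12 = 2.08333% = 0.0208333.
Recurrence: B ← B·(1+r) − £320.00.
Month 1: interest £51.04; balance after payment £2,181.04.
Month 2: interest £45.44; balance after payment £1,906.48.
Closed form: n = −ln(1 − rB₀/P)/ln(1+r) = −ln(0.84049)/ln(1.02083) ≈ 8.427, so the balance reaches zero during payment 9.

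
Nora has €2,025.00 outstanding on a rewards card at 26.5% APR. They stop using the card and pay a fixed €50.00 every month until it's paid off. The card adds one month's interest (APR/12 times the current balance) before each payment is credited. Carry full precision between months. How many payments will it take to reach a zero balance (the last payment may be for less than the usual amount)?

103 months

Monthly rate r = 26.5%/12 = 2.20833% = 0.0220833.
Recurrence: B ← B·(1+r) − €50.00.
Month 1: interest €44.72; balance after payment €2,019.72.
Month 2: interest €44.60; balance after payment €2,014.32.
Closed form: n = −ln(1 − rB₀/P)/ln(1+r) = −ln(0.10562)/ln(1.02208) ≈ 102.910, so the balance reaches zero during payment 103.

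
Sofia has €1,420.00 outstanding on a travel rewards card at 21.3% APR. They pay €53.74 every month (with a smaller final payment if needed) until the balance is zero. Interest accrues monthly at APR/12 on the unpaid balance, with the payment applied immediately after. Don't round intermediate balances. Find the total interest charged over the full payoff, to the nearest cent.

Monthly rate r = 21.3%/12 = 1.775% = 0.01775.
Payoff takes n = ⌈−ln(1 − rB₀/P)/ln(1+r)⌉ = ⌈35.979⌉ = 36 payments; the last is €52.62.
Total paid = 35·€53.74 + €52.62 = €1,933.52.
Total interest = total paid − principal = €1,933.52 − €1,420.00 = €513.52.

€513.52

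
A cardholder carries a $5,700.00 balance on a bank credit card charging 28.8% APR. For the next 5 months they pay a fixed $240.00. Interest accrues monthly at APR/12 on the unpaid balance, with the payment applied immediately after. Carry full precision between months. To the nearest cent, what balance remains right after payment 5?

$5,158.63

Monthly rate r = 28.8%/12 = 2.4% = 0.024.
Each month: B ← B·(1+r) − $240.00.
Month 1: interest $136.80; balance after payment $5,596.80.
Month 2: interest $134.32; balance after payment $5,491.12.
Month 3: interest $131.79; balance after payment $5,382.91.
Month 4: interest $129.19; balance after payment $5,272.10.
Month 5: interest $126.53; balance after payment $5,158.63.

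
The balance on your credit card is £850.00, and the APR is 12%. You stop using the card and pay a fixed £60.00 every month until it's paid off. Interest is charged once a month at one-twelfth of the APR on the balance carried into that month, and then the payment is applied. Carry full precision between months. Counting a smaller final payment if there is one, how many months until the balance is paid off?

16 payments

Monthly rate r = 12%/12 = 1% = 0.01.
Recurrence: B ← B·(1+r) − £60.00.
Month 1: interest £8.50; balance after payment £798.50.
Month 2: interest £7.99; balance after payment £746.49.
Closed form: n = −ln(1 − rB₀/P)/ln(1+r) = −ln(0.85833)/ln(1.01) ≈ 15.353, so the balance reaches zero during payment 16.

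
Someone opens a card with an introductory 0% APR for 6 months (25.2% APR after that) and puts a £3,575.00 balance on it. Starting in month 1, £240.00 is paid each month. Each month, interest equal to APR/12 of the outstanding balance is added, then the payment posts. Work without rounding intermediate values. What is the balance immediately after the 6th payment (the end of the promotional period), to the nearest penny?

Promo months 1–6 at r₀ = 0%/12 = 0; months 7+ at r₁ = 25.2%/12 = 0.021.
After month 6 (no interest yet): B = £3,575.00 − 6·£240.00 = £2,135.00.

£2,135.00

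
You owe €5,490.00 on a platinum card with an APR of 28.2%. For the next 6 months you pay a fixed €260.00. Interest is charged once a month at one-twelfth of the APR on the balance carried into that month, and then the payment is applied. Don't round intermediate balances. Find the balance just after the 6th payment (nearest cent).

Monthly rate r = 28.2%/12 = 2.35% = 0.0235.
Each month: B ← B·(1+r) − €260.00.
Month 1: interest €129.01; balance after payment €5,359.02.
Month 2: interest €125.94; balance after payment €5,224.95.
Month 3: interest €122.79; balance after payment €5,087.74.
Month 4: interest €119.56; balance after payment €4,947.30.
Month 5: interest €116.26; balance after payment €4,803.56.
Month 6: interest €112.88; balance after payment €4,656.45.

€4,656.45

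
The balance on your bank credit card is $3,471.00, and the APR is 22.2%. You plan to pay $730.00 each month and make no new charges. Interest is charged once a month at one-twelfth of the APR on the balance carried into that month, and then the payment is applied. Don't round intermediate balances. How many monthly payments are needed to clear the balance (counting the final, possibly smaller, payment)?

Monthly rate r = 22.2%/12 = 1.85% = 0.0185.
Recurrence: B ← B·(1+r) − $730.00.
Month 1: interest $64.21; balance after payment $2,805.21.
Month 2: interest $51.90; balance after payment $2,127.11.
Month 3: interest $39.35; balance after payment $1,436.46.
Month 4: interest $26.57; balance after payment $733.04.
Month 5: interest $13.56; balance after payment $16.60.
Month 6: interest $0.31; balance after payment $0.00.

6 months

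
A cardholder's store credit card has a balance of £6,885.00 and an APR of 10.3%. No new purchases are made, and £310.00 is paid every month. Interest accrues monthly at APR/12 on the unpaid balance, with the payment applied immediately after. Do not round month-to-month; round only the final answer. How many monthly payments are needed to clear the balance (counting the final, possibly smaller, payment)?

Monthly rate r = 10.3%/12 = 0.858333% = 0.00858333.
Recurrence: B ← B·(1+r) − £310.00.
Month 1: interest £59.10; balance after payment £6,634.10.
Month 2: interest £56.94; balance after payment £6,381.04.
Closed form: n = −ln(1 − rB₀/P)/ln(1+r) = −ln(0.80937)/ln(1.00858) ≈ 24.747, so the balance reaches zero during payment 25.

25 months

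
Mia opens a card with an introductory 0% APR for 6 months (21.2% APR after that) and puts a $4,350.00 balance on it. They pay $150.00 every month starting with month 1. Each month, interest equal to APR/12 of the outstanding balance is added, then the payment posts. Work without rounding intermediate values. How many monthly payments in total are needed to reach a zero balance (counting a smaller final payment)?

Promo months 1–6 at r₀ = 0%/12 = 0; months 7+ at r₁ = 21.2%/12 = 0.0176667.
After month 6 (no interest yet): B = $4,350.00 − 6·$150.00 = $3,450.00.
Then at r₁ with $150.00/mo: n₂ = −ln(1 − r₁·B/P)/ln(1+r₁) ≈ 29.78 → 30 more payments.

36 payments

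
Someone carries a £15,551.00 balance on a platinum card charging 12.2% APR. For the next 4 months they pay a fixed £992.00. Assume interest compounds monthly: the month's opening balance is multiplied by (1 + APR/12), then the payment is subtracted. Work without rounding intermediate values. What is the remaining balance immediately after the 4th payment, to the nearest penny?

Monthly rate r = 12.2%/12 = 1.01667% = 0.0101667.
Each month: B ← B·(1+r) − £992.00.
Month 1: interest £158.10; balance after payment £14,717.10.
Month 2: interest £149.62; balance after payment £13,874.73.
Month 3: interest £141.06; balance after payment £13,023.79.
Month 4: interest £132.41; balance after payment £12,164.19.

£12,164.19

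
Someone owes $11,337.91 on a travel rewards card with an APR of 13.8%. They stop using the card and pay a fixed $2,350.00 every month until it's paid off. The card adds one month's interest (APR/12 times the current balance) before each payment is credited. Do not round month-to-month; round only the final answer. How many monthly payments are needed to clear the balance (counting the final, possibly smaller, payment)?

Monthly rate r = 13.8%/12 = 1.15% = 0.0115.
Recurrence: B ← B·(1+r) − $2,350.00.
Month 1: interest $130.39; balance after payment $9,118.30.
Month 2: interest $104.86; balance after payment $6,873.16.
Month 3: interest $79.04; balance after payment $4,602.20.
Month 4: interest $52.93; balance after payment $2,305.12.
Month 5: interest $26.51; balance after payment $0.00.

5 months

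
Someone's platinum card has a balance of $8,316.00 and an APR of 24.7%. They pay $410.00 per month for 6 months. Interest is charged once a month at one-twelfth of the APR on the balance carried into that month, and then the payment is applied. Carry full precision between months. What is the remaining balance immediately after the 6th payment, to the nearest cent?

Monthly rate r = 24.7%/12 = 2.05833% = 0.0205833.
Each month: B ← B·(1+r) − $410.00.
Month 1: interest $171.17; balance after payment $8,077.17.
Month 2: interest $166.26; balance after payment $7,833.43.
Month 3: interest $161.24; balance after payment $7,584.66.
Month 4: interest $156.12; balance after payment $7,330.78.
Month 5: interest $150.89; balance after payment $7,071.67.
Month 6: interest $145.56; balance after payment $6,807.23.

$6,807.23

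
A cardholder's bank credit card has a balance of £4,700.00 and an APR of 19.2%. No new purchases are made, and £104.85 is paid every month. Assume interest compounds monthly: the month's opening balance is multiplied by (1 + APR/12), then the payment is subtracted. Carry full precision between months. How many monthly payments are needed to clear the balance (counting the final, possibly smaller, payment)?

Monthly rate r = 19.2%/12 = 1.6% = 0.016.
Recurrence: B ← B·(1+r) − £104.85.
Month 1: interest £75.20; balance after payment £4,670.35.
Month 2: interest £74.73; balance after payment £4,640.23.
Closed form: n = −ln(1 − rB₀/P)/ln(1+r) = −ln(0.28278)/ln(1.016) ≈ 79.572, so the balance reaches zero during payment 80.

80 months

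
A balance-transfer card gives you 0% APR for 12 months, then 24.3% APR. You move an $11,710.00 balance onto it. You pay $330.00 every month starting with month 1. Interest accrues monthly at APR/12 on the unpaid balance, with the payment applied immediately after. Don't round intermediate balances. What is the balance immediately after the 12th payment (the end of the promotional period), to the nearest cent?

Promo months 1–12 at r₀ = 0%/12 = 0; months 13+ at r₁ = 24.3%/12 = 0.02025.
After month 12 (no interest yet): B = $11,710.00 − 12·$330.00 = $7,750.00.

$7,750.00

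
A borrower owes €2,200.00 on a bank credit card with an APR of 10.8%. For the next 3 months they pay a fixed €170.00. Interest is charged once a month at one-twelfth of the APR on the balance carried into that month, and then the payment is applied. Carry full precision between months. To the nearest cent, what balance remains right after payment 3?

€1,745.33

Monthly rate r = 10.8%/12 = 0.9% = 0.009.
Each month: B ← B·(1+r) − €170.00.
Month 1: interest €19.80; balance after payment €2,049.80.
Month 2: interest €18.45; balance after payment €1,898.25.
Month 3: interest €17.08; balance after payment €1,745.33.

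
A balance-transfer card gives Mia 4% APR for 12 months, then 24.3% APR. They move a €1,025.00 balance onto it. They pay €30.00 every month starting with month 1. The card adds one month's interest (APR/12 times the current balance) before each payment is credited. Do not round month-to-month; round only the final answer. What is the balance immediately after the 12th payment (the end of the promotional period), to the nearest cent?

Promo months 1–12 at r₀ = 4%/12 = 0.00333333; months 13+ at r₁ = 24.3%/12 = 0.02025.
After month 12: iterate B ← B·(1+r₀) − €30.00 for 12 months → €700.09.

€700.09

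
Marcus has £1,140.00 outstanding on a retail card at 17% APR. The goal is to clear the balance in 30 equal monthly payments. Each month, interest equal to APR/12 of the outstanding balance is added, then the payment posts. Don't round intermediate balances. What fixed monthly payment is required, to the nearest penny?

£46.91

Monthly rate r = 17%/12 = 1.41667% = 0.0141667.
Level-payment amortization: P = B₀·r / (1 − (1+r)^(−n)) = 1140.00·0.0141667 / (1 − 1.01417^(−30)).
Denominator 1 − (1+r)^(−30) = 0.344277578.
P = 16.15 / 0.344277578 ≈ 46.91.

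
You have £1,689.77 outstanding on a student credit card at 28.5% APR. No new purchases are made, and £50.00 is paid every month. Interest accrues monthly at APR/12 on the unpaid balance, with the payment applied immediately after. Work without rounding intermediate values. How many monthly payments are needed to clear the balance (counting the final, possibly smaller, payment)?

Monthly rate r = 28.5%/12 = 2.375% = 0.02375.
Recurrence: B ← B·(1+r) − £50.00.
Month 1: interest £40.13; balance after payment £1,679.90.
Month 2: interest £39.90; balance after payment £1,669.80.
Closed form: n = −ln(1 − rB₀/P)/ln(1+r) = −ln(0.19736)/ln(1.02375) ≈ 69.134, so the balance reaches zero during payment 70.

70 payments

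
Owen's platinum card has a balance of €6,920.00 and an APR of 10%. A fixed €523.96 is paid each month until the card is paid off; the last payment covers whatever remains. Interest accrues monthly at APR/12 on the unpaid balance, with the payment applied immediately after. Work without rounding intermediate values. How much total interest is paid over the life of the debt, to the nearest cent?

€441.88

Monthly rate r = 10%/12 = 0.833333% = 0.00833333.
Payoff takes n = ⌈−ln(1 − rB₀/P)/ln(1+r)⌉ = ⌈14.050⌉ = 15 payments; the last is €26.44.
Total paid = 14·€523.96 + €26.44 = €7,361.88.
Total interest = total paid − principal = €7,361.88 − €6,920.00 = €441.88.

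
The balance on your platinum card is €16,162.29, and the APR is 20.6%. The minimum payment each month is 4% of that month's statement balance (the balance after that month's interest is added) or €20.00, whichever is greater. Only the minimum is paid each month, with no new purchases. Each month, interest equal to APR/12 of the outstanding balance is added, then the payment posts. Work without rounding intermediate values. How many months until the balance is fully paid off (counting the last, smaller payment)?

Monthly rate r = 20.6%/12 = 1.71667% = 0.0171667.
While 4% of the post-interest balance exceeds €20.00, each month B ← (B·(1+r))·(1 − 0.04), i.e. B shrinks by the factor (1+r)·0.96 = 0.97648.
This holds for months 1–147. Entering month 148 the balance is €488.67; 4% of the post-interest balance is now below €20.00, so the flat €20.00 minimum applies from here.
From month 148 a fixed €20.00 at rate r clears €488.67 in 32 more payments. Total: 147 + 32 = 179 months.

179 months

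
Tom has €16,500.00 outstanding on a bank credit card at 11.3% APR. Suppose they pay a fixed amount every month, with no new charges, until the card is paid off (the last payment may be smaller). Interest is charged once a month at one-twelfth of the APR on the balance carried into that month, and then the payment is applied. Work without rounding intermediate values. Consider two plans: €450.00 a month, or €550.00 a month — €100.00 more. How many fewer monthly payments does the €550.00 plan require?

10 fewer payments

Monthly rate r = 11.3%/12 = 0.941667% = 0.00941667.
At €450.00/mo: n = ⌈−ln(1 − rB₀/P)/ln(1+r)⌉ = 46 payments (last €85.64); total interest = total paid − €16,500.00 = €3,835.64.
At €550.00/mo: 36 payments (last €231.90); total interest €2,981.90.
Payments saved = 46 − 36 = 10.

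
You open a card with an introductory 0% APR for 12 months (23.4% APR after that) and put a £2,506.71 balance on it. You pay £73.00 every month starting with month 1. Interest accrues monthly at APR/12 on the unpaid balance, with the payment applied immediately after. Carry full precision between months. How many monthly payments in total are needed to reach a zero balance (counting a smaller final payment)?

42 payments

Promo months 1–12 at r₀ = 0%/12 = 0; months 13+ at r₁ = 23.4%/12 = 0.0195.
After month 12 (no interest yet): B = £2,506.71 − 12·£73.00 = £1,630.71.
Then at r₁ with £73.00/mo: n₂ = −ln(1 − r₁·B/P)/ln(1+r₁) ≈ 29.62 → 30 more payments.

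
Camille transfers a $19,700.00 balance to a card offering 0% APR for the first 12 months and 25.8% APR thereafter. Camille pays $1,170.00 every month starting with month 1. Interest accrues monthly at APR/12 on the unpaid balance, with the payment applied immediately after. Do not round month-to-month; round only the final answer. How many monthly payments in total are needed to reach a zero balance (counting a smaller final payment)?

Promo months 1–12 at r₀ = 0%/12 = 0; months 13+ at r₁ = 25.8%/12 = 0.0215.
After month 12 (no interest yet): B = $19,700.00 − 12·$1,170.00 = $5,660.00.
Then at r₁ with $1,170.00/mo: n₂ = −ln(1 − r₁·B/P)/ln(1+r₁) ≈ 5.16 → 6 more payments.

18 months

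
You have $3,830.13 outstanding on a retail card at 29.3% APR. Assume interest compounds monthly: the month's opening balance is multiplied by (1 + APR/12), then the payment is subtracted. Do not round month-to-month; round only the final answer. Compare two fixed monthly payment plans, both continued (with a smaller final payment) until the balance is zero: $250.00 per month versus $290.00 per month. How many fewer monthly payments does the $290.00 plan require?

Monthly rate r = 29.3%/12 = 2.44167% = 0.0244167.
At $250.00/mo: n = ⌈−ln(1 − rB₀/P)/ln(1+r)⌉ = 20 payments (last $106.26); total interest = total paid − $3,830.13 = $1,026.13.
At $290.00/mo: 17 payments (last $40.59); total interest $850.46.
Payments saved = 20 − 17 = 3.

3 fewer payments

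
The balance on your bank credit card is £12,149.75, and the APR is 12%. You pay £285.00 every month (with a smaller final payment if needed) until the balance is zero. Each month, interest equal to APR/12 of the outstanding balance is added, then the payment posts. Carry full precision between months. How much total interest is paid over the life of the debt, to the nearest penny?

Monthly rate r = 12%/12 = 1% = 0.01.
Payoff takes n = ⌈−ln(1 − rB₀/P)/ln(1+r)⌉ = ⌈55.843⌉ = 56 payments; the last is £240.57.
Total paid = 55·£285.00 + £240.57 = £15,915.57.
Total interest = total paid − principal = £15,915.57 − £12,149.75 = £3,765.82.

£3,765.82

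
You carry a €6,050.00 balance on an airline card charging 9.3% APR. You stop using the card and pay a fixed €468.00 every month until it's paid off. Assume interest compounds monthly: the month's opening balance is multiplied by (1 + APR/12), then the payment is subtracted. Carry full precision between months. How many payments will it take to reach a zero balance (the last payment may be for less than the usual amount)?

14 months

Monthly rate r = 9.3%/12 = 0.775% = 0.00775.
Recurrence: B ← B·(1+r) − €468.00.
Month 1: interest €46.89; balance after payment €5,628.89.
Month 2: interest €43.62; balance after payment €5,204.51.
Closed form: n = −ln(1 − rB₀/P)/ln(1+r) = −ln(0.89981)/ln(1.00775) ≈ 13.674, so the balance reaches zero during payment 14.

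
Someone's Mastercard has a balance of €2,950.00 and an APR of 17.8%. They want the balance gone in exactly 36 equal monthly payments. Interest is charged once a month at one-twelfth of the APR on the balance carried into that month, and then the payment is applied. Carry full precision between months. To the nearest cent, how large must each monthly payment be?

€106.35

Monthly rate r = 17.8%/12 = 1.48333% = 0.0148333.
Level-payment amortization: P = B₀·r / (1 − (1+r)^(−n)) = 2950.00·0.0148333 / (1 − 1.01483^(−36)).
Denominator 1 − (1+r)^(−36) = 0.411441078.
P = 43.7583 / 0.411441078 ≈ 106.35.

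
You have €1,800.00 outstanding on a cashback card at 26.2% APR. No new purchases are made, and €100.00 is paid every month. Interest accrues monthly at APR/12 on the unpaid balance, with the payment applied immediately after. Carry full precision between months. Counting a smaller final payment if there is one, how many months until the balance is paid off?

Monthly rate r = 26.2%/12 = 2.18333% = 0.0218333.
Recurrence: B ← B·(1+r) − €100.00.
Month 1: interest €39.30; balance after payment €1,739.30.
Month 2: interest €37.97; balance after payment €1,677.27.
Closed form: n = −ln(1 − rB₀/P)/ln(1+r) = −ln(0.607)/ln(1.02183) ≈ 23.114, so the balance reaches zero during payment 24.

24 payments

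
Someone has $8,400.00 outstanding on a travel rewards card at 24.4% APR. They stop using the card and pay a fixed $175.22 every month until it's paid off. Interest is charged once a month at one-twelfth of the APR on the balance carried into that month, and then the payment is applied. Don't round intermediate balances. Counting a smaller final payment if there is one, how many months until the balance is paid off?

Monthly rate r = 24.4%/12 = 2.03333% = 0.0203333.
Recurrence: B ← B·(1+r) − $175.22.
Month 1: interest $170.80; balance after payment $8,395.58.
Month 2: interest $170.71; balance after payment $8,391.07.
Closed form: n = −ln(1 − rB₀/P)/ln(1+r) = −ln(0.025225)/ln(1.02033) ≈ 182.813, so the balance reaches zero during payment 183.

183 payments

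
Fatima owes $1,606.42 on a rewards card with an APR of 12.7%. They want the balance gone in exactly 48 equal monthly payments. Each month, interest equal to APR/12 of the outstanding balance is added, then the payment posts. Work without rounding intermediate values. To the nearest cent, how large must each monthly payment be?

Monthly rate r = 12.7%/12 = 1.05833% = 0.0105833.
Level-payment amortization: P = B₀·r / (1 − (1+r)^(−n)) = 1606.42·0.0105833 / (1 − 1.01058^(−48)).
Denominator 1 − (1+r)^(−48) = 0.396693941.
P = 17.0013 / 0.396693941 ≈ 42.86.

$42.86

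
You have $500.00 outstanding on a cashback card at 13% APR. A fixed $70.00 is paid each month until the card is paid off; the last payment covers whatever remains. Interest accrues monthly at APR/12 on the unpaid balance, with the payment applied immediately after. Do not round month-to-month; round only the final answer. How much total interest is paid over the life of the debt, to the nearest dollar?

$23

Monthly rate r = 13%/12 = 1.08333% = 0.0108333.
Payoff takes n = ⌈−ln(1 − rB₀/P)/ln(1+r)⌉ = ⌈7.475⌉ = 8 payments; the last is $33.31.
Total paid = 7·$70.00 + $33.31 = $523.31.
Total interest = total paid − principal = $523.31 − $500.00 = $23.31.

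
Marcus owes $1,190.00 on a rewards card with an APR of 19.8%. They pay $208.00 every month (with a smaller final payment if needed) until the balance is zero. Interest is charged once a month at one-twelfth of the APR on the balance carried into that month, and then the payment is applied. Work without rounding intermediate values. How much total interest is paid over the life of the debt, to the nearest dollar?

Monthly rate r = 19.8%/12 = 1.65% = 0.0165.
Payoff takes n = ⌈−ln(1 − rB₀/P)/ln(1+r)⌉ = ⌈6.059⌉ = 7 payments; the last is $12.35.
Total paid = 6·$208.00 + $12.35 = $1,260.35.
Total interest = total paid − principal = $1,260.35 − $1,190.00 = $70.35.

$70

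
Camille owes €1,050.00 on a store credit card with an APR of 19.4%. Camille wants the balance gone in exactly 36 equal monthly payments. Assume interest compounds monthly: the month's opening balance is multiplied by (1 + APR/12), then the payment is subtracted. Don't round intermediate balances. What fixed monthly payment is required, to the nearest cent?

Monthly rate r = 19.4%/12 = 1.61667% = 0.0161667.
Level-payment amortization: P = B₀·r / (1 − (1+r)^(−n)) = 1050.00·0.0161667 / (1 − 1.01617^(−36)).
Denominator 1 − (1+r)^(−36) = 0.438613463.
P = 16.975 / 0.438613463 ≈ 38.70.

€38.70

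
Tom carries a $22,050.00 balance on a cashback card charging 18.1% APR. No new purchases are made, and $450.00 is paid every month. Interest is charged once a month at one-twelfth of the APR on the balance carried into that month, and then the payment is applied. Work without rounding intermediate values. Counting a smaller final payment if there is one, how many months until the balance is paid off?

90 payments

Monthly rate r = 18.1%/12 = 1.50833% = 0.0150833.
Recurrence: B ← B·(1+r) − $450.00.
Month 1: interest $332.59; balance after payment $21,932.59.
Month 2: interest $330.82; balance after payment $21,813.40.
Closed form: n = −ln(1 − rB₀/P)/ln(1+r) = −ln(0.26092)/ln(1.01508) ≈ 89.746, so the balance reaches zero during payment 90.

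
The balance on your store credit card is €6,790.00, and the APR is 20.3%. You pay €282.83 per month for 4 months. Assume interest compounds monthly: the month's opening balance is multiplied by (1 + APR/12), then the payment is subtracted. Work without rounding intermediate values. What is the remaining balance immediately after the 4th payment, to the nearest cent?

€6,100.90

Monthly rate r = 20.3%/12 = 1.69167% = 0.0169167.
Each month: B ← B·(1+r) − €282.83.
Month 1: interest €114.86; balance after payment €6,622.03.
Month 2: interest €112.02; balance after payment €6,451.23.
Month 3: interest €109.13; balance after payment €6,277.53.
Month 4: interest €106.19; balance after payment €6,100.90.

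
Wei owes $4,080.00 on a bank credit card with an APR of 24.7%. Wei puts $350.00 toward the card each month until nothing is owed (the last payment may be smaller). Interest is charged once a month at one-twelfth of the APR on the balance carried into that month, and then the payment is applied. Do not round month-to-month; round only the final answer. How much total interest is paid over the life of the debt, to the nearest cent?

$634.00

Monthly rate r = 24.7%/12 = 2.05833% = 0.0205833.
Payoff takes n = ⌈−ln(1 − rB₀/P)/ln(1+r)⌉ = ⌈13.466⌉ = 14 payments; the last is $164.00.
Total paid = 13·$350.00 + $164.00 = $4,714.00.
Total interest = total paid − principal = $4,714.00 − $4,080.00 = $634.00.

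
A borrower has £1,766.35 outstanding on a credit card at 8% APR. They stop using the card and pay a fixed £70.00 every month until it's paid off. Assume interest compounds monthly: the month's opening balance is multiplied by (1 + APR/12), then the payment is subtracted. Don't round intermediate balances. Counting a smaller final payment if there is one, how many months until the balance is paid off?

Monthly rate r = 8%/12 = 0.666667% = 0.00666667.
Recurrence: B ← B·(1+r) − £70.00.
Month 1: interest £11.78; balance after payment £1,708.13.
Month 2: interest £11.39; balance after payment £1,649.51.
Closed form: n = −ln(1 − rB₀/P)/ln(1+r) = −ln(0.83178)/ln(1.00667) ≈ 27.721, so the balance reaches zero during payment 28.

28 months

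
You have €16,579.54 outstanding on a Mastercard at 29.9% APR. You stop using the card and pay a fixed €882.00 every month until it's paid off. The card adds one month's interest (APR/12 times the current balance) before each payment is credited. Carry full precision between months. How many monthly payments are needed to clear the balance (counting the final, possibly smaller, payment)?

26 payments

Monthly rate r = 29.9%/12 = 2.49167% = 0.0249167.
Recurrence: B ← B·(1+r) − €882.00.
Month 1: interest €413.11; balance after payment €16,110.65.
Month 2: interest €401.42; balance after payment €15,630.07.
Closed form: n = −ln(1 − rB₀/P)/ln(1+r) = −ln(0.53162)/ln(1.02492) ≈ 25.672, so the balance reaches zero during payment 26.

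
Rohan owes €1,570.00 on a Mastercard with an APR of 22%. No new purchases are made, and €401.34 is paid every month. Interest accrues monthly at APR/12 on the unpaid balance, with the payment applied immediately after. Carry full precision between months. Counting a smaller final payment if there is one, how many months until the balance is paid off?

Monthly rate r = 22%/12 = 1.83333% = 0.0183333.
Recurrence: B ← B·(1+r) − €401.34.
Month 1: interest €28.78; balance after payment €1,197.44.
Month 2: interest €21.95; balance after payment €818.06.
Month 3: interest €15.00; balance after payment €431.71.
Month 4: interest €7.91; balance after payment €38.29.
Month 5: interest €0.70; balance after payment €0.00.

5 months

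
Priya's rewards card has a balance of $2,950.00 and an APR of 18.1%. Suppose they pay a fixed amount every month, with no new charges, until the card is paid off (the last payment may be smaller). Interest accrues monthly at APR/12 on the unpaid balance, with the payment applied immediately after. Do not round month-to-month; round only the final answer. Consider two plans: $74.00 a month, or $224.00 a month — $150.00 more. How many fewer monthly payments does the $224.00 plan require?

47 fewer payments

Monthly rate r = 18.1%/12 = 1.50833% = 0.0150833.
At $74.00/mo: n = ⌈−ln(1 − rB₀/P)/ln(1+r)⌉ = 62 payments (last $31.38); total interest = total paid − $2,950.00 = $1,595.38.
At $224.00/mo: 15 payments (last $177.70); total interest $363.70.
Payments saved = 62 − 15 = 47.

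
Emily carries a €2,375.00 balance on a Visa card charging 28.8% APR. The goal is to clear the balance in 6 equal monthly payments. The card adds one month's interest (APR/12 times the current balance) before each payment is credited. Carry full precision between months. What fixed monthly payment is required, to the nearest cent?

Monthly rate r = 28.8%/12 = 2.4% = 0.024.
Level-payment amortization: P = B₀·r / (1 − (1+r)^(−n)) = 2375.00·0.024 / (1 − 1.024^(−6)).
Denominator 1 − (1+r)^(−6) = 0.132638262.
P = 57 / 0.132638262 ≈ 429.74.

€429.74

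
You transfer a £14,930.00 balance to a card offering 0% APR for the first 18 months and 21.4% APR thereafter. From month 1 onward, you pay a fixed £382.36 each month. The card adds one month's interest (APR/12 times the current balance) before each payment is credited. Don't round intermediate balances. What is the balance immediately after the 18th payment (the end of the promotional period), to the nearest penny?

£8,047.52

Promo months 1–18 at r₀ = 0%/12 = 0; months 19+ at r₁ = 21.4%/12 = 0.0178333.
After month 18 (no interest yet): B = £14,930.00 − 18·£382.36 = £8,047.52.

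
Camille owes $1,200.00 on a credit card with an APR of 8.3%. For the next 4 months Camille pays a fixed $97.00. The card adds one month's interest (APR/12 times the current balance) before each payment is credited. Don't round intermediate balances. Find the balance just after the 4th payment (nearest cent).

$841.50

Monthly rate r = 8.3%/12 = 0.691667% = 0.00691667.
Each month: B ← B·(1+r) − $97.00.
Month 1: interest $8.30; balance after payment $1,111.30.
Month 2: interest $7.69; balance after payment $1,021.99.
Month 3: interest $7.07; balance after payment $932.06.
Month 4: interest $6.45; balance after payment $841.50.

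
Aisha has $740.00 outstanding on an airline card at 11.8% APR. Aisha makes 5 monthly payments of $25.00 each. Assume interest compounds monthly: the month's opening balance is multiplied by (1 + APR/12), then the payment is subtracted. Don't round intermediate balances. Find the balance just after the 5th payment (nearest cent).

Monthly rate r = 11.8%/12 = 0.983333% = 0.00983333.
Each month: B ← B·(1+r) − $25.00.
Month 1: interest $7.28; balance after payment $722.28.
Month 2: interest $7.10; balance after payment $704.38.
Month 3: interest $6.93; balance after payment $686.31.
Month 4: interest $6.75; balance after payment $668.05.
Month 5: interest $6.57; balance after payment $649.62.

$649.62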